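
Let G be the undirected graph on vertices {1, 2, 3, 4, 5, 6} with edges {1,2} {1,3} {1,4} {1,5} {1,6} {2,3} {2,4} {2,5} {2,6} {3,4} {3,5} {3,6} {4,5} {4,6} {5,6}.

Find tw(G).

A width-5 tree decomposition is:
Bags: B1 = {1, 2, 3, 4, 5, 6}
Tree: (single bag)
A single bag containing all 6 vertices is trivially a valid decomposition of width 5. For the lower bound, the 6 vertices {1, 2, 3, 4, 5, 6} are pairwise adjacent, and any tree decomposition puts a clique entirely inside one bag — forcing width ≥ 5. Hence tw(G) = 5 exactly.

5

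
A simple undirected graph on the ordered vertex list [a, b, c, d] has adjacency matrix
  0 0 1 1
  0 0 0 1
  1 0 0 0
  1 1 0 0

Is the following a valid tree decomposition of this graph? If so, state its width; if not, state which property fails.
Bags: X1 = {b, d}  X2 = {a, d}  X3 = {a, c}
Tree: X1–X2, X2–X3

Yes; width 1.

Checking the three conditions: (i) the bags cover all of {a, b, c, d}; (ii) for each edge, some bag contains both endpoints; (iii) the bags containing any fixed vertex form a subtree. All hold, so the decomposition is valid with width 2 − 1 = 1.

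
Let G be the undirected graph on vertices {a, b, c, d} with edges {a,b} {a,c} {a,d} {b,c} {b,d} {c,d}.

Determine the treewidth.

A width-3 tree decomposition is:
Bags: B1 = {a, b, c, d}
Tree: (single bag)
With just one bag of size 4, the width is 4 − 1 = 3, so tw(G) ≤ 3. Conversely, {a, b, c, d} is a clique of size 4, and the vertices of any clique must share a bag in every tree decomposition; so some bag has ≥ 4 vertices and tw(G) ≥ 3. Hence tw(G) = 3 exactly.

3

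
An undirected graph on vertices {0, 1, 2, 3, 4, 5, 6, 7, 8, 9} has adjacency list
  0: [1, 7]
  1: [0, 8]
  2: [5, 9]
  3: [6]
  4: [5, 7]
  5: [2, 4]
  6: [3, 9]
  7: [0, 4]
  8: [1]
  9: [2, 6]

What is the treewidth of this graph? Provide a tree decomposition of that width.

Treewidth 1.
One optimal decomposition is:
Bags: B1 = {3, 6}  B2 = {6, 9}  B3 = {2, 9}  B4 = {2, 5}  B5 = {4, 5}  B6 = {4, 7}  B7 = {0, 7}  B8 = {0, 1}  B9 = {1, 8}
Tree: B1–B2, B2–B3, B3–B4, B4–B5, B5–B6, B6–B7, B7–B8, B8–B9

Each bag holds 2 vertices, so the decomposition has width 1, which upper-bounds the treewidth. G has an edge, so its treewidth is at least 1. Hence tw(G) = 1 exactly.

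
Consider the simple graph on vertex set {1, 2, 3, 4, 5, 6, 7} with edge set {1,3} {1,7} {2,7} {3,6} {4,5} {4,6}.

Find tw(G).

1

A width-1 tree decomposition is:
Bags: B1 = {2, 7}  B2 = {1, 7}  B3 = {1, 3}  B4 = {3, 6}  B5 = {4, 6}  B6 = {4, 5}
Tree: B1–B2, B2–B3, B3–B4, B4–B5, B5–B6
Every bag has size at most 2, so the width is 2 − 1 = 1 and tw(G) ≤ 1. G has an edge, so its treewidth is at least 1. Combining the bounds, tw(G) = 1.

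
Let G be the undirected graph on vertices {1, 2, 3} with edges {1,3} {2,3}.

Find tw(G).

A width-1 tree decomposition is:
Bags: B1 = {1, 3}  B2 = {2, 3}
Tree: B1–B2
Every bag has size at most 2, so the width is 2 − 1 = 1 and tw(G) ≤ 1. G has an edge, so its treewidth is at least 1. Combining the bounds, tw(G) = 1.

1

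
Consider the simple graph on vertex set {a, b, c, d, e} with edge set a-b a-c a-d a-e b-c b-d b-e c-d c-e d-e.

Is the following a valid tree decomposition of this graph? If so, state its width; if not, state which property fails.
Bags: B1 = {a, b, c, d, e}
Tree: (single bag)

Checking the three conditions: (i) the bags cover all of {a, b, c, d, e}; (ii) for each edge, some bag contains both endpoints; (iii) the bags containing any fixed vertex form a subtree. All hold, so the decomposition is valid with width 5 − 1 = 4.

Yes; width 4.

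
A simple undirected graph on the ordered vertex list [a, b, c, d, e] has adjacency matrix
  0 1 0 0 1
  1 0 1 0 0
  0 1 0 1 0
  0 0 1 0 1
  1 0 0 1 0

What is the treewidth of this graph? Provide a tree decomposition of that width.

The largest bag has 3 vertices, giving width 2; this decomposition certifies tw(G) ≤ 2. For the lower bound, G contains the cycle d–c–b–a–e–d, so G is not a forest; only forests have treewidth ≤ 1, hence tw(G) ≥ 2. Hence tw(G) = 2 exactly.

Treewidth 2.
One optimal decomposition is:
Bags: B1 = {b, c, d}  B2 = {a, b, d}  B3 = {a, d, e}
Tree: B1–B2, B2–B3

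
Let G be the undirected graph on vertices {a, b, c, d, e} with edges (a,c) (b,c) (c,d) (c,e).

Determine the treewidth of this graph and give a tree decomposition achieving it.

Each bag holds 2 vertices, so the decomposition has width 1, which upper-bounds the treewidth. Any graph with an edge has treewidth ≥ 1, and G has the edge c–b. The upper and lower bounds meet at 1, so that is the treewidth.

Treewidth 1.
One such decomposition:
Bags: B1 = {b, c}  B2 = {c, e}  B3 = {c, d}  B4 = {a, c}
Tree: B1–B2, B2–B3, B1–B4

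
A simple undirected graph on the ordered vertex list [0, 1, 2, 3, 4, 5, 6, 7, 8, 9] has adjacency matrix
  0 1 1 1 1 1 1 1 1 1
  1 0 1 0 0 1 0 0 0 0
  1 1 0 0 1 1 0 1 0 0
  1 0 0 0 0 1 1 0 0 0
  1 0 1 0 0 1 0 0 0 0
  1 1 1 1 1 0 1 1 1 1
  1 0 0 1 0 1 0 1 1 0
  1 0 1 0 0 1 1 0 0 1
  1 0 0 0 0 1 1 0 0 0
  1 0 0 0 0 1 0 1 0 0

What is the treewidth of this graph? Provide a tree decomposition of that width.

Treewidth 3.
One such decomposition:
Bags: B1 = {0, 5, 6, 7}  B2 = {0, 3, 5, 6}  B3 = {0, 2, 5, 7}  B4 = {0, 2, 4, 5}  B5 = {0, 1, 2, 5}  B6 = {0, 5, 7, 9}  B7 = {0, 5, 6, 8}
Tree: B1–B2, B1–B3, B3–B4, B3–B5, B1–B6, B1–B7

Every bag has size at most 4, so the width is 4 − 1 = 3 and tw(G) ≤ 3. Conversely, {0, 1, 2, 5} is a clique of size 4, and the vertices of any clique must share a bag in every tree decomposition; so some bag has ≥ 4 vertices and tw(G) ≥ 3. The upper and lower bounds meet at 3, so that is the treewidth.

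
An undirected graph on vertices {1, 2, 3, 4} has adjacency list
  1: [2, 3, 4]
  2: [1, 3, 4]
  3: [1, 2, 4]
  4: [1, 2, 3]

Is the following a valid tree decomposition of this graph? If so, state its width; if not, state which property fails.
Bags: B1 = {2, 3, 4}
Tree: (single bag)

No — vertex 1 appears in no bag.

A tree decomposition must satisfy three properties: every vertex lies in some bag; for every edge, both endpoints lie together in some bag; and for every vertex, the bags containing it form a connected subtree. Here vertex 1 appears in no bag, so the decomposition is invalid.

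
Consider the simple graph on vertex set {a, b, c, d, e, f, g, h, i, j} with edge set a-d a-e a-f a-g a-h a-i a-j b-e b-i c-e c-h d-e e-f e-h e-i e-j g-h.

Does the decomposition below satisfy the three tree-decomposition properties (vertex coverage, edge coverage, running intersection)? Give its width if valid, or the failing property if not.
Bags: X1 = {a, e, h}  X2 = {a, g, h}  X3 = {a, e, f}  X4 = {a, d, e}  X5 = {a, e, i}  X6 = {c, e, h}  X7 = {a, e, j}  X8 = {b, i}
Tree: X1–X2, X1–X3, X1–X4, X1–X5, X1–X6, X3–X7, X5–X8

No — edge (e,b) lies in no bag.

A tree decomposition must satisfy three properties: every vertex lies in some bag; for every edge, both endpoints lie together in some bag; and for every vertex, the bags containing it form a connected subtree. Here edge (e,b) lies in no bag, so the decomposition is invalid.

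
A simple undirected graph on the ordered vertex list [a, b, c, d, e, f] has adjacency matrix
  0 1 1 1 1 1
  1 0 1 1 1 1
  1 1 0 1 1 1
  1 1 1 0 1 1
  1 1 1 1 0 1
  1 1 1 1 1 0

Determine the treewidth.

A width-5 tree decomposition is:
Bags: B1 = {a, b, c, d, e, f}
Tree: (single bag)
With just one bag of size 6, the width is 6 − 1 = 5, so tw(G) ≤ 5. On the other hand G contains the 6-clique {a, b, c, d, e, f}. A clique must lie in a single bag of any decomposition, so no decomposition can have width below 5. Combining the bounds, tw(G) = 5.

5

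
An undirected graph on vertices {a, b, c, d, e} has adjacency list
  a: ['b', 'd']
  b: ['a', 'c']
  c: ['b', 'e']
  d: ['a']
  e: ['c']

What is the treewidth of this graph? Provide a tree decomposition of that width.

Treewidth 1.
One optimal decomposition is:
Bags: B1 = {a, d}  B2 = {a, b}  B3 = {b, c}  B4 = {c, e}
Tree: B1–B2, B2–B3, B3–B4

Every bag has size at most 2, so the width is 2 − 1 = 1 and tw(G) ≤ 1. Any graph with an edge has treewidth ≥ 1, and G has the edge d–a. Hence tw(G) = 1 exactly.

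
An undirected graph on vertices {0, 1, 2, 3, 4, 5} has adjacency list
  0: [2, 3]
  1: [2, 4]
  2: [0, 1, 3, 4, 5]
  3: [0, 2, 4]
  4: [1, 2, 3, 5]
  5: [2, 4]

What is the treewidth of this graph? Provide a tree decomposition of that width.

Every bag has size at most 3, so the width is 3 − 1 = 2 and tw(G) ≤ 2. Conversely, {0, 2, 3} is a clique of size 3, and the vertices of any clique must share a bag in every tree decomposition; so some bag has ≥ 3 vertices and tw(G) ≥ 2. The upper and lower bounds meet at 2, so that is the treewidth.

Treewidth 2.
One such decomposition:
Bags: B1 = {0, 2, 3}  B2 = {2, 3, 4}  B3 = {1, 2, 4}  B4 = {2, 4, 5}
Tree: B1–B2, B2–B3, B3–B4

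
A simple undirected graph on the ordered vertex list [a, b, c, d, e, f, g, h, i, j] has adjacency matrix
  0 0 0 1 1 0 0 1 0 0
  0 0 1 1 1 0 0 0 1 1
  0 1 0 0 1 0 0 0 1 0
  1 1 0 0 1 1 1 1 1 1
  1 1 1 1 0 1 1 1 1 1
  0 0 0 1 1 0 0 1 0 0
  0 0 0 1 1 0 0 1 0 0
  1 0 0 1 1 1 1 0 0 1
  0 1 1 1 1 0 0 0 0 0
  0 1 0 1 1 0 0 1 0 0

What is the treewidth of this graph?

A width-3 tree decomposition is:
Bags: B1 = {b, d, e, j}  B2 = {b, d, e, i}  B3 = {d, e, h, j}  B4 = {a, d, e, h}  B5 = {d, e, f, h}  B6 = {b, c, e, i}  B7 = {d, e, g, h}
Tree: B1–B2, B1–B3, B3–B4, B3–B5, B2–B6, B3–B7
Every bag has size at most 4, so the width is 4 − 1 = 3 and tw(G) ≤ 3. On the other hand G contains the 4-clique {d, e, g, h}. A clique must lie in a single bag of any decomposition, so no decomposition can have width below 3. Therefore the treewidth is 3.

3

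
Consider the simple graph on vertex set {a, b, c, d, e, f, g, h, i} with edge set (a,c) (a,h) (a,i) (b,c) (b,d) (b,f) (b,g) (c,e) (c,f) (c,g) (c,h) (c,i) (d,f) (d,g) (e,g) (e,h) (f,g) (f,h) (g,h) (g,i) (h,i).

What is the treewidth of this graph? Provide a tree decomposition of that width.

The largest bag has 4 vertices, giving width 3; this decomposition certifies tw(G) ≤ 3. Conversely, {b, d, f, g} is a clique of size 4, and the vertices of any clique must share a bag in every tree decomposition; so some bag has ≥ 4 vertices and tw(G) ≥ 3. Hence tw(G) = 3 exactly.

Treewidth 3.
Bags: B1 = {c, f, g, h}  B2 = {c, g, h, i}  B3 = {b, c, f, g}  B4 = {a, c, h, i}  B5 = {b, d, f, g}  B6 = {c, e, g, h}
Tree: B1–B2, B1–B3, B2–B4, B3–B5, B1–B6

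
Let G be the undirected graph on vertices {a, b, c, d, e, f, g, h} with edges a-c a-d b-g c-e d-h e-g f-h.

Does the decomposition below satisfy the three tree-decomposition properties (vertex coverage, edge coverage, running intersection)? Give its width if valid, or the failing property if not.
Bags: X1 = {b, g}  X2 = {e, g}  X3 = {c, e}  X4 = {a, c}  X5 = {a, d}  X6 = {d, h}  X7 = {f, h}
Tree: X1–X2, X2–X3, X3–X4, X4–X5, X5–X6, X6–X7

Vertex coverage: the bags together contain {a, b, c, d, e, f, g, h}, the full vertex set. Edge coverage: each edge of G has both endpoints in at least one bag. Running intersection: for every vertex, the bags containing it form a connected subtree. All three properties hold, so this is a valid tree decomposition of width max|bag| − 1 = 1, and hence tw(G) ≤ 1.

Yes; width 1.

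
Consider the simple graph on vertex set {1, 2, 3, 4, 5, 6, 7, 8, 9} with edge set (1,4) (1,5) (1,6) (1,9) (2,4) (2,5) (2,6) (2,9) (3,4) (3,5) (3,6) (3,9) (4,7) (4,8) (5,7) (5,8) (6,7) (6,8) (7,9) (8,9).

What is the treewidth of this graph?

4

A width-4 tree decomposition is:
Bags: B1 = {4, 5, 6, 8, 9}  B2 = {2, 4, 5, 6, 9}  B3 = {1, 4, 5, 6, 9}  B4 = {4, 5, 6, 7, 9}  B5 = {3, 4, 5, 6, 9}
Tree: B1–B2, B2–B3, B3–B4, B4–B5
Every bag has size at most 5, so the width is 5 − 1 = 4 and tw(G) ≤ 4. For the lower bound: the 5 vertex sets {5,8}, {2,9}, {1,4}, {6}, {7} are disjoint, each induces a connected subgraph, and every pair is joined by at least one edge of G. Contracting each set to a single vertex therefore yields K_{5} as a minor, and since treewidth is minor-monotone, tw(G) ≥ tw(K_{5}) = 4. Hence tw(G) = 4 exactly.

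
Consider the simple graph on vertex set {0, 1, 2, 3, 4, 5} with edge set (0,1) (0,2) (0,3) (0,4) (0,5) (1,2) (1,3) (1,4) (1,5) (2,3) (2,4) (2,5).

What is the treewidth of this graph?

3

A width-3 tree decomposition is:
Bags: B1 = {0, 1, 2, 3}  B2 = {0, 1, 2, 5}  B3 = {0, 1, 2, 4}
Tree: B1–B2, B1–B3
The largest bag has 4 vertices, giving width 3; this decomposition certifies tw(G) ≤ 3. Conversely, {0, 1, 2, 3} is a clique of size 4, and the vertices of any clique must share a bag in every tree decomposition; so some bag has ≥ 4 vertices and tw(G) ≥ 3. Hence tw(G) = 3 exactly.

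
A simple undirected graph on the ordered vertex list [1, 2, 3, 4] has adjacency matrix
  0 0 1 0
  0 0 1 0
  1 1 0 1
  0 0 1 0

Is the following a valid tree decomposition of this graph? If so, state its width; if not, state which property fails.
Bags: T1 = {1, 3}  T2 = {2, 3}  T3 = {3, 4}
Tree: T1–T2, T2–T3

Yes; width 1.

Checking the three conditions: (i) the bags cover all of {1, 2, 3, 4}; (ii) for each edge, some bag contains both endpoints; (iii) the bags containing any fixed vertex form a subtree. All hold, so the decomposition is valid with width 2 − 1 = 1.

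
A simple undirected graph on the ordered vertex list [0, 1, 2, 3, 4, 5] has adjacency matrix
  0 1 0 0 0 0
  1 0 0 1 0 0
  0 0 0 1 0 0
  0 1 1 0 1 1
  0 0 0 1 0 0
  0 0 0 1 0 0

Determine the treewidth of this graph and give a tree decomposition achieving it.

The largest bag has 2 vertices, giving width 1; this decomposition certifies tw(G) ≤ 1. Since G has at least one edge (e.g. 3–1), it is not an edgeless graph, so tw(G) ≥ 1. The upper and lower bounds meet at 1, so that is the treewidth.

Treewidth 1.
One such decomposition:
Bags: B1 = {1, 3}  B2 = {3, 4}  B3 = {2, 3}  B4 = {3, 5}  B5 = {0, 1}
Tree: B1–B2, B2–B3, B3–B4, B1–B5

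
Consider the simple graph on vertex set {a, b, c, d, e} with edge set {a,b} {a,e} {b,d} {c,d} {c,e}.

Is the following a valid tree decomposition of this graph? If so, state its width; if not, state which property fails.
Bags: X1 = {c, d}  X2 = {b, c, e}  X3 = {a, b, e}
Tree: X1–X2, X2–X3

A tree decomposition must satisfy three properties: every vertex lies in some bag; for every edge, both endpoints lie together in some bag; and for every vertex, the bags containing it form a connected subtree. Here edge (b,d) lies in no bag, so the decomposition is invalid.

No — edge (b,d) lies in no bag.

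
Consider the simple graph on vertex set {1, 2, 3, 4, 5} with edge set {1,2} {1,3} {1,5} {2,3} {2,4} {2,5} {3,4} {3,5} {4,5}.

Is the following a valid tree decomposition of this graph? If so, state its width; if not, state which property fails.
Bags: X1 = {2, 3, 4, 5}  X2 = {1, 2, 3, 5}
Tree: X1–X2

Yes; width 3.

Every vertex of G appears in some bag (union = {1, 2, 3, 4, 5}); every edge is covered by a bag; and for each vertex v the set of bags containing v is connected in the bag tree. The decomposition is therefore valid. The largest bag has 4 vertices, so the width is 3.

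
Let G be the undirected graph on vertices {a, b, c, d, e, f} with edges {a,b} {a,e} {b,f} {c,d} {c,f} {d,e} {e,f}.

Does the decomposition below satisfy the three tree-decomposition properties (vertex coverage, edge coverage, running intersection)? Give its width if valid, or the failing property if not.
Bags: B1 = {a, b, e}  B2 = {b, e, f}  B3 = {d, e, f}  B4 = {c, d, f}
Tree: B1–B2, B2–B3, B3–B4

Yes; width 2.

Every vertex of G appears in some bag (union = {a, b, c, d, e, f}); every edge is covered by a bag; and for each vertex v the set of bags containing v is connected in the bag tree. The decomposition is therefore valid. The largest bag has 3 vertices, so the width is 2.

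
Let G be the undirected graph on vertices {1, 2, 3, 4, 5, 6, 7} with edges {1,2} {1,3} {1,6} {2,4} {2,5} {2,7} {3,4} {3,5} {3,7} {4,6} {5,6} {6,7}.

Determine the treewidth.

A width-3 tree decomposition is:
Bags: B1 = {2, 3, 6, 7}  B2 = {1, 2, 3, 6}  B3 = {2, 3, 5, 6}  B4 = {2, 3, 4, 6}
Tree: B1–B2, B2–B3, B3–B4
Every bag has size at most 4, so the width is 4 − 1 = 3 and tw(G) ≤ 3. For the lower bound: the 4 vertex sets {6,7}, {1,3}, {2}, {5} are disjoint, each induces a connected subgraph, and every pair is joined by at least one edge of G. Contracting each set to a single vertex therefore yields K_{4} as a minor, and since treewidth is minor-monotone, tw(G) ≥ tw(K_{4}) = 3. The upper and lower bounds meet at 3, so that is the treewidth.

3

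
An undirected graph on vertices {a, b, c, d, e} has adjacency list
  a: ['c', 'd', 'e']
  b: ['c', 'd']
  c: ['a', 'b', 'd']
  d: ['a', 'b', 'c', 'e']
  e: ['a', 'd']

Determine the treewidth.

2

A width-2 tree decomposition is:
Bags: B1 = {a, c, d}  B2 = {a, d, e}  B3 = {b, c, d}
Tree: B1–B2, B1–B3
Each bag holds 3 vertices, so the decomposition has width 2, which upper-bounds the treewidth. Conversely, {a, d, e} is a clique of size 3, and the vertices of any clique must share a bag in every tree decomposition; so some bag has ≥ 3 vertices and tw(G) ≥ 2. Therefore the treewidth is 2.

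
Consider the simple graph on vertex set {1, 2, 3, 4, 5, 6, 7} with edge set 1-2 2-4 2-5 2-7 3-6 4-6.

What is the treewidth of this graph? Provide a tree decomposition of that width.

Treewidth 1.
Bags: B1 = {1, 2}  B2 = {2, 7}  B3 = {2, 4}  B4 = {4, 6}  B5 = {2, 5}  B6 = {3, 6}
Tree: B1–B2, B1–B3, B3–B4, B2–B5, B4–B6

Each bag holds 2 vertices, so the decomposition has width 1, which upper-bounds the treewidth. Any graph with an edge has treewidth ≥ 1, and G has the edge 2–1. Hence tw(G) = 1 exactly.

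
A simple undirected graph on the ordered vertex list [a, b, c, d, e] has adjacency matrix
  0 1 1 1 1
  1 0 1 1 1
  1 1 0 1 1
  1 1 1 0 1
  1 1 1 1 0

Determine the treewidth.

A width-4 tree decomposition is:
Bags: B1 = {a, b, c, d, e}
Tree: (single bag)
A single bag containing all 5 vertices is trivially a valid decomposition of width 4. On the other hand G contains the 5-clique {a, b, c, d, e}. A clique must lie in a single bag of any decomposition, so no decomposition can have width below 4. Combining the bounds, tw(G) = 4.

4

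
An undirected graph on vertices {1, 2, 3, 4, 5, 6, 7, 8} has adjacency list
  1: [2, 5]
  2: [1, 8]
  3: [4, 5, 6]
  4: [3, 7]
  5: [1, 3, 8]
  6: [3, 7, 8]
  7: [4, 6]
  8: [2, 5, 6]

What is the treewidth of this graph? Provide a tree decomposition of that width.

Every bag has size at most 3, so the width is 3 − 1 = 2 and tw(G) ≤ 2. The edges 1–2–8–5–1 form a cycle, so G is not a tree and its treewidth is at least 2. Therefore the treewidth is 2.

Treewidth 2.
Bags: B1 = {1, 2, 5}  B2 = {2, 5, 8}  B3 = {3, 5, 8}  B4 = {3, 6, 8}  B5 = {3, 4, 6}  B6 = {4, 6, 7}
Tree: B1–B2, B2–B3, B3–B4, B4–B5, B5–B6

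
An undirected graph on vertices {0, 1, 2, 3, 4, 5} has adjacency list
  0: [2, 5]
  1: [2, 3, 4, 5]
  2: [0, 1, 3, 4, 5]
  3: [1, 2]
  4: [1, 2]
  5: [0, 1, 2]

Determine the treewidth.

A width-2 tree decomposition is:
Bags: B1 = {1, 2, 5}  B2 = {0, 2, 5}  B3 = {1, 2, 3}  B4 = {1, 2, 4}
Tree: B1–B2, B1–B3, B1–B4
The largest bag has 3 vertices, giving width 2; this decomposition certifies tw(G) ≤ 2. Conversely, {0, 2, 5} is a clique of size 3, and the vertices of any clique must share a bag in every tree decomposition; so some bag has ≥ 3 vertices and tw(G) ≥ 2. Hence tw(G) = 2 exactly.

2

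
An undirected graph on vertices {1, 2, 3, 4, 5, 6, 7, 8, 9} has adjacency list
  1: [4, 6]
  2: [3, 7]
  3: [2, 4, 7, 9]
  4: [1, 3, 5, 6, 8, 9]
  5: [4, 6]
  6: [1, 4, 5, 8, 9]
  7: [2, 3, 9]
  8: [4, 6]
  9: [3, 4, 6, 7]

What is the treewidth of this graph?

A width-2 tree decomposition is:
Bags: B1 = {1, 4, 6}  B2 = {4, 6, 9}  B3 = {3, 4, 9}  B4 = {3, 7, 9}  B5 = {2, 3, 7}  B6 = {4, 6, 8}  B7 = {4, 5, 6}
Tree: B1–B2, B2–B3, B3–B4, B4–B5, B1–B6, B1–B7
Every bag has size at most 3, so the width is 3 − 1 = 2 and tw(G) ≤ 2. Conversely, {2, 3, 7} is a clique of size 3, and the vertices of any clique must share a bag in every tree decomposition; so some bag has ≥ 3 vertices and tw(G) ≥ 2. Hence tw(G) = 2 exactly.

2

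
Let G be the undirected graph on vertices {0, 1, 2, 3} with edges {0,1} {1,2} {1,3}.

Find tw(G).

1

A width-1 tree decomposition is:
Bags: B1 = {0, 1}  B2 = {1, 2}  B3 = {1, 3}
Tree: B1–B2, B2–B3
The largest bag has 2 vertices, giving width 1; this decomposition certifies tw(G) ≤ 1. Any graph with an edge has treewidth ≥ 1, and G has the edge 0–1. Combining the bounds, tw(G) = 1.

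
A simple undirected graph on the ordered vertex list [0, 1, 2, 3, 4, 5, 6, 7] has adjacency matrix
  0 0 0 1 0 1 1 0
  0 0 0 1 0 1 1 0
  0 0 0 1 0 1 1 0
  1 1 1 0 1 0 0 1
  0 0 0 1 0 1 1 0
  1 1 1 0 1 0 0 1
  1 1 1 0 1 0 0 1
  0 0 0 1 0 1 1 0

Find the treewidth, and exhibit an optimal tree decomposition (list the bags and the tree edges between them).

Treewidth 3.
Bags: B1 = {2, 3, 5, 6}  B2 = {1, 3, 5, 6}  B3 = {3, 4, 5, 6}  B4 = {3, 5, 6, 7}  B5 = {0, 3, 5, 6}
Tree: B1–B2, B2–B3, B3–B4, B4–B5

Each bag holds 4 vertices, so the decomposition has width 3, which upper-bounds the treewidth. For the lower bound: the 4 vertex sets {2,5}, {1,3}, {6}, {4} are disjoint, each induces a connected subgraph, and every pair is joined by at least one edge of G. Contracting each set to a single vertex therefore yields K_{4} as a minor, and since treewidth is minor-monotone, tw(G) ≥ tw(K_{4}) = 3. Hence tw(G) = 3 exactly.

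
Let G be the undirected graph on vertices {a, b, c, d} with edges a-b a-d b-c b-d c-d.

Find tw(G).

A width-2 tree decomposition is:
Bags: B1 = {b, c, d}  B2 = {a, b, d}
Tree: B1–B2
Each bag holds 3 vertices, so the decomposition has width 2, which upper-bounds the treewidth. On the other hand G contains the 3-clique {b, c, d}. A clique must lie in a single bag of any decomposition, so no decomposition can have width below 2. Combining the bounds, tw(G) = 2.

2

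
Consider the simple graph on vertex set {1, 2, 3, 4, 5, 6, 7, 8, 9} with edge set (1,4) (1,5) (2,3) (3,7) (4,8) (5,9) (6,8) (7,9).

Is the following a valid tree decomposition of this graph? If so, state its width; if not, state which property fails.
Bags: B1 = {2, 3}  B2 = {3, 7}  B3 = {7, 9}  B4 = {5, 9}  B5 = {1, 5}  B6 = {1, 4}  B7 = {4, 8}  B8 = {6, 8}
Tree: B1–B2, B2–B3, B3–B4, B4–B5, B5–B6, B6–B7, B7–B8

Checking the three conditions: (i) the bags cover all of {1, 2, 3, 4, 5, 6, 7, 8, 9}; (ii) for each edge, some bag contains both endpoints; (iii) the bags containing any fixed vertex form a subtree. All hold, so the decomposition is valid with width 2 − 1 = 1.

Yes; width 1.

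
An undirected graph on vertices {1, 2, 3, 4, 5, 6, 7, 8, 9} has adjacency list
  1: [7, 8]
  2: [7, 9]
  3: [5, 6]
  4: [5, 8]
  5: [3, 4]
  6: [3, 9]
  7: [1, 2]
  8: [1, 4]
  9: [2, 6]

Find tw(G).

A width-2 tree decomposition is:
Bags: B1 = {2, 7, 9}  B2 = {6, 7, 9}  B3 = {3, 6, 7}  B4 = {3, 5, 7}  B5 = {4, 5, 7}  B6 = {4, 7, 8}  B7 = {1, 7, 8}
Tree: B1–B2, B2–B3, B3–B4, B4–B5, B5–B6, B6–B7
Every bag has size at most 3, so the width is 3 − 1 = 2 and tw(G) ≤ 2. Since 7–2–9–6–3–5–4–8–1–7 is a cycle in G, G is not acyclic. Forests are exactly the graphs of treewidth ≤ 1, so tw(G) ≥ 2. Therefore the treewidth is 2.

2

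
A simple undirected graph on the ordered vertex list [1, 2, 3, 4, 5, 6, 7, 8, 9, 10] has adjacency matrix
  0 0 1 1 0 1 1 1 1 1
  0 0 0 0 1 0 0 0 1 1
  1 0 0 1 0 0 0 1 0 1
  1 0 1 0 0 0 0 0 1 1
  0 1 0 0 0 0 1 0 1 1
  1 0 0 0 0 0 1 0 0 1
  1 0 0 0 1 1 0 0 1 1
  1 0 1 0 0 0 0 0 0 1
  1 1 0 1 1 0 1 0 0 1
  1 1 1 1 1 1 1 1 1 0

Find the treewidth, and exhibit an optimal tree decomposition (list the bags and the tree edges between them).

Treewidth 3.
One such decomposition:
Bags: B1 = {1, 4, 9, 10}  B2 = {1, 7, 9, 10}  B3 = {5, 7, 9, 10}  B4 = {2, 5, 9, 10}  B5 = {1, 3, 4, 10}  B6 = {1, 3, 8, 10}  B7 = {1, 6, 7, 10}
Tree: B1–B2, B2–B3, B3–B4, B1–B5, B5–B6, B2–B7

Each bag holds 4 vertices, so the decomposition has width 3, which upper-bounds the treewidth. On the other hand G contains the 4-clique {1, 4, 9, 10}. A clique must lie in a single bag of any decomposition, so no decomposition can have width below 3. Hence tw(G) = 3 exactly.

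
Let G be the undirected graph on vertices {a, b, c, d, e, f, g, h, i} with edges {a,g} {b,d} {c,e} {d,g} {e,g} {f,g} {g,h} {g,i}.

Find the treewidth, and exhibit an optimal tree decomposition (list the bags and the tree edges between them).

Treewidth 1.
Bags: B1 = {a, g}  B2 = {g, i}  B3 = {e, g}  B4 = {g, h}  B5 = {c, e}  B6 = {f, g}  B7 = {d, g}  B8 = {b, d}
Tree: B1–B2, B2–B3, B3–B4, B3–B5, B2–B6, B6–B7, B7–B8

The largest bag has 2 vertices, giving width 1; this decomposition certifies tw(G) ≤ 1. Since G has at least one edge (e.g. g–a), it is not an edgeless graph, so tw(G) ≥ 1. Therefore the treewidth is 1.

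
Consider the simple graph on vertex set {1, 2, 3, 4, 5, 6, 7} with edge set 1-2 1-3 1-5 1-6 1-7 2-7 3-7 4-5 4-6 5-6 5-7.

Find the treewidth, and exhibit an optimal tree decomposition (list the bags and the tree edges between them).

Treewidth 2.
One such decomposition:
Bags: B1 = {1, 5, 6}  B2 = {1, 5, 7}  B3 = {1, 2, 7}  B4 = {4, 5, 6}  B5 = {1, 3, 7}
Tree: B1–B2, B2–B3, B1–B4, B3–B5

The largest bag has 3 vertices, giving width 2; this decomposition certifies tw(G) ≤ 2. For the lower bound, the 3 vertices {1, 5, 6} are pairwise adjacent, and any tree decomposition puts a clique entirely inside one bag — forcing width ≥ 2. Combining the bounds, tw(G) = 2.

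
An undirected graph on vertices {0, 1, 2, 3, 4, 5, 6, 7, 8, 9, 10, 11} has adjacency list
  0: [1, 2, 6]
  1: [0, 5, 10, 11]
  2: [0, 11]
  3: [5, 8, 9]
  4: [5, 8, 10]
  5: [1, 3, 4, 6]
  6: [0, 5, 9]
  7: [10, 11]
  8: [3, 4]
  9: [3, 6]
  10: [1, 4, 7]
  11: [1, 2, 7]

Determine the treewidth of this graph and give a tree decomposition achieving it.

The largest bag has 4 vertices, giving width 3; this decomposition certifies tw(G) ≤ 3. For the lower bound: the 4 vertex sets {2,7,11}, {0}, {1}, {4,5,6,10} are disjoint, each induces a connected subgraph, and every pair is joined by at least one edge of G. Contracting each set to a single vertex therefore yields K_{4} as a minor, and since treewidth is minor-monotone, tw(G) ≥ tw(K_{4}) = 3. Therefore the treewidth is 3.

Treewidth 3.
Bags: B1 = {0, 2, 7, 11}  B2 = {0, 1, 7, 11}  B3 = {0, 1, 7, 10}  B4 = {0, 1, 6, 10}  B5 = {1, 5, 6, 10}  B6 = {4, 5, 6, 10}  B7 = {4, 5, 6, 9}  B8 = {3, 4, 5, 9}  B9 = {3, 4, 8, 9}
Tree: B1–B2, B2–B3, B3–B4, B4–B5, B5–B6, B6–B7, B7–B8, B8–B9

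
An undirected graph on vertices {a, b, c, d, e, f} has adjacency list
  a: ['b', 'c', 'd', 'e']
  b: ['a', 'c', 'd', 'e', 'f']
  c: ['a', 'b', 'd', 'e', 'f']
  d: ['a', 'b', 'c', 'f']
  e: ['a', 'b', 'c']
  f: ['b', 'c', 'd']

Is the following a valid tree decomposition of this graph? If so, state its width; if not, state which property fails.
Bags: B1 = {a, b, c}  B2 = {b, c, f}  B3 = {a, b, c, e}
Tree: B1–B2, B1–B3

A tree decomposition must satisfy three properties: every vertex lies in some bag; for every edge, both endpoints lie together in some bag; and for every vertex, the bags containing it form a connected subtree. Here vertex d appears in no bag, so the decomposition is invalid.

No — vertex d appears in no bag.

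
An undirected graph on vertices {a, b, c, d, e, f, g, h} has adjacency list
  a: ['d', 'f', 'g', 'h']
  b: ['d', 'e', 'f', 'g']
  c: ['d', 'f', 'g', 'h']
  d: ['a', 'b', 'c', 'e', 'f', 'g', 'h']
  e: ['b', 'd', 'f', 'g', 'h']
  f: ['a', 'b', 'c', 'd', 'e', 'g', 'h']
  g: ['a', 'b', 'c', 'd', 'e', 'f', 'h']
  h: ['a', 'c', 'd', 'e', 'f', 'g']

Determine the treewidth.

A width-4 tree decomposition is:
Bags: B1 = {a, d, f, g, h}  B2 = {d, e, f, g, h}  B3 = {c, d, f, g, h}  B4 = {b, d, e, f, g}
Tree: B1–B2, B1–B3, B2–B4
Each bag holds 5 vertices, so the decomposition has width 4, which upper-bounds the treewidth. On the other hand G contains the 5-clique {d, e, f, g, h}. A clique must lie in a single bag of any decomposition, so no decomposition can have width below 4. Therefore the treewidth is 4.

4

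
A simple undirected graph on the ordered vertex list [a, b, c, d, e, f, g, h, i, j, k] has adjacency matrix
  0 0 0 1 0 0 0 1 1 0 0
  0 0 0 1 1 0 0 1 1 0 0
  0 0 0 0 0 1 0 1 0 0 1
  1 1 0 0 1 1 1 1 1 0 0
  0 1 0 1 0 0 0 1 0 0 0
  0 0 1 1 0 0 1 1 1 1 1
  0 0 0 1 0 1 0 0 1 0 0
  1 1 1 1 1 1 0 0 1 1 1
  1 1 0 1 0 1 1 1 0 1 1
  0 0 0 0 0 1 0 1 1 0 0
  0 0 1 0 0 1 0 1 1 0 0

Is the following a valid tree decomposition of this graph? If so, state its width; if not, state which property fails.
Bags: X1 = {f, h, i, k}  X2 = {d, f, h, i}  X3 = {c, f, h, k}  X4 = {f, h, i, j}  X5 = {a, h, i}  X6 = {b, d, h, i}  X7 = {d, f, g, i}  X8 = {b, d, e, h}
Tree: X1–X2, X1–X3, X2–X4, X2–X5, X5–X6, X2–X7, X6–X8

A tree decomposition must satisfy three properties: every vertex lies in some bag; for every edge, both endpoints lie together in some bag; and for every vertex, the bags containing it form a connected subtree. Here edge (d,a) lies in no bag, so the decomposition is invalid.

No — edge (d,a) lies in no bag.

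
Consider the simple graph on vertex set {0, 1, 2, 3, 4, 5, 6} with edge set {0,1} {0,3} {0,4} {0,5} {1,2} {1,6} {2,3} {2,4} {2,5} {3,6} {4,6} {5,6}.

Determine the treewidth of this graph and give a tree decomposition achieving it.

Treewidth 3.
Bags: B1 = {0, 2, 5, 6}  B2 = {0, 1, 2, 6}  B3 = {0, 2, 3, 6}  B4 = {0, 2, 4, 6}
Tree: B1–B2, B2–B3, B3–B4

The largest bag has 4 vertices, giving width 3; this decomposition certifies tw(G) ≤ 3. For the lower bound: the 4 vertex sets {2,5}, {1,6}, {0}, {3} are disjoint, each induces a connected subgraph, and every pair is joined by at least one edge of G. Contracting each set to a single vertex therefore yields K_{4} as a minor, and since treewidth is minor-monotone, tw(G) ≥ tw(K_{4}) = 3. Combining the bounds, tw(G) = 3.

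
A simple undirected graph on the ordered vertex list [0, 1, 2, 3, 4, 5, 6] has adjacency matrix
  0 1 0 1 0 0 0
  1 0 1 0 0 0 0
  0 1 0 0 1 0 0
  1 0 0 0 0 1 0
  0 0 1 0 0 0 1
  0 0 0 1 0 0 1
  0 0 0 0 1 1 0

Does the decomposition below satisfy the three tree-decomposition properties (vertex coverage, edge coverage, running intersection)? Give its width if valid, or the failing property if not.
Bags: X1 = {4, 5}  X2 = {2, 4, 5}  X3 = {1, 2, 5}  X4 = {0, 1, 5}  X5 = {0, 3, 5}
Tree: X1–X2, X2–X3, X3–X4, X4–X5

A tree decomposition must satisfy three properties: every vertex lies in some bag; for every edge, both endpoints lie together in some bag; and for every vertex, the bags containing it form a connected subtree. Here vertex 6 appears in no bag, so the decomposition is invalid.

No — vertex 6 appears in no bag.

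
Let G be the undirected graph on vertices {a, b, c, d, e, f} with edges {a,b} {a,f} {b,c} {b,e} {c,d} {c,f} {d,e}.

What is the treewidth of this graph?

A width-2 tree decomposition is:
Bags: B1 = {a, c, f}  B2 = {a, b, c}  B3 = {b, c, d}  B4 = {b, d, e}
Tree: B1–B2, B2–B3, B3–B4
Each bag holds 3 vertices, so the decomposition has width 2, which upper-bounds the treewidth. For the lower bound, G contains the cycle f–a–b–c–f, so G is not a forest; only forests have treewidth ≤ 1, hence tw(G) ≥ 2. Hence tw(G) = 2 exactly.

2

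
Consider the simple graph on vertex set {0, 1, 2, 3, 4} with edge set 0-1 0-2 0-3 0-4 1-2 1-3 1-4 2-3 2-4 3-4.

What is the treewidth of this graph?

A width-4 tree decomposition is:
Bags: B1 = {0, 1, 2, 3, 4}
Tree: (single bag)
A single bag containing all 5 vertices is trivially a valid decomposition of width 4. On the other hand G contains the 5-clique {0, 1, 2, 3, 4}. A clique must lie in a single bag of any decomposition, so no decomposition can have width below 4. Hence tw(G) = 4 exactly.

4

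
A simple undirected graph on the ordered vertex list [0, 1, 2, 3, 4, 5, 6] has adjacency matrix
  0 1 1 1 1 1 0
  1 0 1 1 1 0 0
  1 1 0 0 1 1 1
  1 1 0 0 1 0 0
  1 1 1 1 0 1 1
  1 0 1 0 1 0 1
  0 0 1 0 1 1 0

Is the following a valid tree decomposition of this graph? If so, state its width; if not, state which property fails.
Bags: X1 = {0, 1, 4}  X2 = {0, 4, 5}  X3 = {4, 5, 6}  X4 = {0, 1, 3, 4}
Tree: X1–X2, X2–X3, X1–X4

No — vertex 2 appears in no bag.

A tree decomposition must satisfy three properties: every vertex lies in some bag; for every edge, both endpoints lie together in some bag; and for every vertex, the bags containing it form a connected subtree. Here vertex 2 appears in no bag, so the decomposition is invalid.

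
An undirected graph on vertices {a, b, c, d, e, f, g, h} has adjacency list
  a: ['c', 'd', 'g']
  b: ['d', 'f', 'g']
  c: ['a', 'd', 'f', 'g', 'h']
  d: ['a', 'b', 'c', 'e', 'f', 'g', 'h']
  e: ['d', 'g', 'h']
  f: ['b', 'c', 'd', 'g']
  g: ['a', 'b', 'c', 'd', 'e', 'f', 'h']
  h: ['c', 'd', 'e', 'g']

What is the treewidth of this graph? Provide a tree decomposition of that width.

Treewidth 3.
Bags: B1 = {c, d, g, h}  B2 = {d, e, g, h}  B3 = {c, d, f, g}  B4 = {b, d, f, g}  B5 = {a, c, d, g}
Tree: B1–B2, B1–B3, B3–B4, B1–B5

Each bag holds 4 vertices, so the decomposition has width 3, which upper-bounds the treewidth. Conversely, {d, e, g, h} is a clique of size 4, and the vertices of any clique must share a bag in every tree decomposition; so some bag has ≥ 4 vertices and tw(G) ≥ 3. The upper and lower bounds meet at 3, so that is the treewidth.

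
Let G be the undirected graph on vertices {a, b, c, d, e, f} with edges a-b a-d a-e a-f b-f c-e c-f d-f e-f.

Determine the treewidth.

2

A width-2 tree decomposition is:
Bags: B1 = {a, b, f}  B2 = {a, d, f}  B3 = {a, e, f}  B4 = {c, e, f}
Tree: B1–B2, B1–B3, B3–B4
The largest bag has 3 vertices, giving width 2; this decomposition certifies tw(G) ≤ 2. For the lower bound, the 3 vertices {c, e, f} are pairwise adjacent, and any tree decomposition puts a clique entirely inside one bag — forcing width ≥ 2. Therefore the treewidth is 2.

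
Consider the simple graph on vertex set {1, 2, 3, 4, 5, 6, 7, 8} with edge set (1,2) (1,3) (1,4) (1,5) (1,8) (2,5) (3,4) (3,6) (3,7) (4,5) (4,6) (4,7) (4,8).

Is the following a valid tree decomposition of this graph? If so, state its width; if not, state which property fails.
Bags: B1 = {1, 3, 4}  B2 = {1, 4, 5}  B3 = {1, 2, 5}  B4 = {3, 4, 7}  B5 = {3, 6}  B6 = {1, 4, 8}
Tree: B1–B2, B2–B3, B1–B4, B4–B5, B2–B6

No — edge (4,6) lies in no bag.

A tree decomposition must satisfy three properties: every vertex lies in some bag; for every edge, both endpoints lie together in some bag; and for every vertex, the bags containing it form a connected subtree. Here edge (4,6) lies in no bag, so the decomposition is invalid.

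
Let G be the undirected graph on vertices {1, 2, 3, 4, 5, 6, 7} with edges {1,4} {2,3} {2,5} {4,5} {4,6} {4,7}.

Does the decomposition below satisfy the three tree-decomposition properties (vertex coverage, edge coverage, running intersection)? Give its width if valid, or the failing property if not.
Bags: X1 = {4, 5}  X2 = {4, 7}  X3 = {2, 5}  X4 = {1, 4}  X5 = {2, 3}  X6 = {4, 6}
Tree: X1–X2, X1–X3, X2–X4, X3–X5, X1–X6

Yes; width 1.

Every vertex of G appears in some bag (union = {1, 2, 3, 4, 5, 6, 7}); every edge is covered by a bag; and for each vertex v the set of bags containing v is connected in the bag tree. The decomposition is therefore valid. The largest bag has 2 vertices, so the width is 1.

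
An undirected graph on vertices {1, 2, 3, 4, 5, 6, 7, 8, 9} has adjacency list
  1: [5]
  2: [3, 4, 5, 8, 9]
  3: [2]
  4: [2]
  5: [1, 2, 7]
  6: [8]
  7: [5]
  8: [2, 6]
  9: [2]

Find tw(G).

1

A width-1 tree decomposition is:
Bags: B1 = {2, 3}  B2 = {2, 8}  B3 = {6, 8}  B4 = {2, 5}  B5 = {2, 9}  B6 = {1, 5}  B7 = {2, 4}  B8 = {5, 7}
Tree: B1–B2, B2–B3, B1–B4, B4–B5, B4–B6, B1–B7, B4–B8
Each bag holds 2 vertices, so the decomposition has width 1, which upper-bounds the treewidth. G has an edge, so its treewidth is at least 1. Combining the bounds, tw(G) = 1.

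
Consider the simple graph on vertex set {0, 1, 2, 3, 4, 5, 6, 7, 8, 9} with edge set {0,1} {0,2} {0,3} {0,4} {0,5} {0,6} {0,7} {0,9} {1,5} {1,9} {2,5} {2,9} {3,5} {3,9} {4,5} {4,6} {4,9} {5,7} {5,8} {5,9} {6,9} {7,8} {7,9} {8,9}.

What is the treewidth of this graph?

3

A width-3 tree decomposition is:
Bags: B1 = {0, 3, 5, 9}  B2 = {0, 4, 5, 9}  B3 = {0, 4, 6, 9}  B4 = {0, 2, 5, 9}  B5 = {0, 5, 7, 9}  B6 = {5, 7, 8, 9}  B7 = {0, 1, 5, 9}
Tree: B1–B2, B2–B3, B1–B4, B4–B5, B5–B6, B4–B7
Every bag has size at most 4, so the width is 4 − 1 = 3 and tw(G) ≤ 3. Conversely, {0, 1, 5, 9} is a clique of size 4, and the vertices of any clique must share a bag in every tree decomposition; so some bag has ≥ 4 vertices and tw(G) ≥ 3. Hence tw(G) = 3 exactly.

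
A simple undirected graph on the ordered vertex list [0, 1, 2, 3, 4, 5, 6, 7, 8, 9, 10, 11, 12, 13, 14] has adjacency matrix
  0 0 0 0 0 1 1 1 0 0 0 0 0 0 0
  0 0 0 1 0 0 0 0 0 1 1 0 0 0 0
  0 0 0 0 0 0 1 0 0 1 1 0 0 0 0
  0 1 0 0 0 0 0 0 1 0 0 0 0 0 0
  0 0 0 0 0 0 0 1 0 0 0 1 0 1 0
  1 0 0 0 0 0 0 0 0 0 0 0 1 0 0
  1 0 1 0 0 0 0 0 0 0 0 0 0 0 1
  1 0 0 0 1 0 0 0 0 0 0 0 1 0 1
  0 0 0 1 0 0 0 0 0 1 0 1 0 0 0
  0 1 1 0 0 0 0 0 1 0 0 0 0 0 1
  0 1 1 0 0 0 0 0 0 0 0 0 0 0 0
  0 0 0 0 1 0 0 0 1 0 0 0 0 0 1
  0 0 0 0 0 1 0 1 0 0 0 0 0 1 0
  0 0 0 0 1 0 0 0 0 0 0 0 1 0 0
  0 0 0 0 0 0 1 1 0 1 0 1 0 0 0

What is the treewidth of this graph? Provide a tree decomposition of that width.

Treewidth 3.
One such decomposition:
Bags: B1 = {1, 3, 8, 10}  B2 = {1, 8, 9, 10}  B3 = {2, 8, 9, 10}  B4 = {2, 8, 9, 11}  B5 = {2, 9, 11, 14}  B6 = {2, 6, 11, 14}  B7 = {4, 6, 11, 14}  B8 = {4, 6, 7, 14}  B9 = {0, 4, 6, 7}  B10 = {0, 4, 7, 13}  B11 = {0, 7, 12, 13}  B12 = {0, 5, 12, 13}
Tree: B1–B2, B2–B3, B3–B4, B4–B5, B5–B6, B6–B7, B7–B8, B8–B9, B9–B10, B10–B11, B11–B12

Every bag has size at most 4, so the width is 4 − 1 = 3 and tw(G) ≤ 3. For the lower bound: the 4 vertex sets {1,3,10}, {8}, {9}, {2,6,11,14} are disjoint, each induces a connected subgraph, and every pair is joined by at least one edge of G. Contracting each set to a single vertex therefore yields K_{4} as a minor, and since treewidth is minor-monotone, tw(G) ≥ tw(K_{4}) = 3. The upper and lower bounds meet at 3, so that is the treewidth.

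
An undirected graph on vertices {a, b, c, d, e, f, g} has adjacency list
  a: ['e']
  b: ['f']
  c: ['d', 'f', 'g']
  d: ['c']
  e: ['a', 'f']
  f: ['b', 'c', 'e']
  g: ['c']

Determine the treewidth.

A width-1 tree decomposition is:
Bags: B1 = {c, f}  B2 = {e, f}  B3 = {a, e}  B4 = {c, d}  B5 = {b, f}  B6 = {c, g}
Tree: B1–B2, B2–B3, B1–B4, B2–B5, B4–B6
The largest bag has 2 vertices, giving width 1; this decomposition certifies tw(G) ≤ 1. G has an edge, so its treewidth is at least 1. Combining the bounds, tw(G) = 1.

1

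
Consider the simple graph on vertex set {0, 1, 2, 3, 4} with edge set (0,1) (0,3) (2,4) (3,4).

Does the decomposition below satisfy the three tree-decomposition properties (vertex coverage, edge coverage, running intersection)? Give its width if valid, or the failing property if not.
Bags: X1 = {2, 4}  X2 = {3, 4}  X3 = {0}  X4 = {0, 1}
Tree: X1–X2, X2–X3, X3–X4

No — edge (3,0) lies in no bag.

A tree decomposition must satisfy three properties: every vertex lies in some bag; for every edge, both endpoints lie together in some bag; and for every vertex, the bags containing it form a connected subtree. Here edge (3,0) lies in no bag, so the decomposition is invalid.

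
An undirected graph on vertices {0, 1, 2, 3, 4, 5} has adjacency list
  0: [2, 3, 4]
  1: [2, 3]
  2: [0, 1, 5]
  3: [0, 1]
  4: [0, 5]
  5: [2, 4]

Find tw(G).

A width-2 tree decomposition is:
Bags: B1 = {2, 4, 5}  B2 = {0, 2, 4}  B3 = {0, 1, 2}  B4 = {0, 1, 3}
Tree: B1–B2, B2–B3, B3–B4
Each bag holds 3 vertices, so the decomposition has width 2, which upper-bounds the treewidth. For the lower bound, G contains the cycle 5–4–0–2–5, so G is not a forest; only forests have treewidth ≤ 1, hence tw(G) ≥ 2. Therefore the treewidth is 2.

2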